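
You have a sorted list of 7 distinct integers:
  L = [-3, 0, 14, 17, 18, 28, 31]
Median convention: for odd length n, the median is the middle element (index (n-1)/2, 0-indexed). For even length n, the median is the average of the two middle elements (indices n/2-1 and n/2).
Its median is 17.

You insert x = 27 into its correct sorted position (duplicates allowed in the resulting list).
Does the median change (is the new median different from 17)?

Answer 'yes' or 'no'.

Old median = 17
Insert x = 27
New median = 35/2
Changed? yes

Answer: yes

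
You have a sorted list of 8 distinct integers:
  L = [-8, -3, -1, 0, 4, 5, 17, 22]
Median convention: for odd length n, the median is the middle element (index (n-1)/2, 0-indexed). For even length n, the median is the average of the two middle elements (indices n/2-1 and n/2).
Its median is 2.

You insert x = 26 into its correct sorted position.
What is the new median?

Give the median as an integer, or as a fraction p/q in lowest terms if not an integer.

Answer: 4

Derivation:
Old list (sorted, length 8): [-8, -3, -1, 0, 4, 5, 17, 22]
Old median = 2
Insert x = 26
Old length even (8). Middle pair: indices 3,4 = 0,4.
New length odd (9). New median = single middle element.
x = 26: 8 elements are < x, 0 elements are > x.
New sorted list: [-8, -3, -1, 0, 4, 5, 17, 22, 26]
New median = 4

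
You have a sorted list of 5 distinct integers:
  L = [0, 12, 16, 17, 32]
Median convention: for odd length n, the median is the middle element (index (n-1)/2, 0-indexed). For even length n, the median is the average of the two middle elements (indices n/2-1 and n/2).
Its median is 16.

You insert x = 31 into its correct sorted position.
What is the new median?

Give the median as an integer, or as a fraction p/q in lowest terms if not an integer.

Old list (sorted, length 5): [0, 12, 16, 17, 32]
Old median = 16
Insert x = 31
Old length odd (5). Middle was index 2 = 16.
New length even (6). New median = avg of two middle elements.
x = 31: 4 elements are < x, 1 elements are > x.
New sorted list: [0, 12, 16, 17, 31, 32]
New median = 33/2

Answer: 33/2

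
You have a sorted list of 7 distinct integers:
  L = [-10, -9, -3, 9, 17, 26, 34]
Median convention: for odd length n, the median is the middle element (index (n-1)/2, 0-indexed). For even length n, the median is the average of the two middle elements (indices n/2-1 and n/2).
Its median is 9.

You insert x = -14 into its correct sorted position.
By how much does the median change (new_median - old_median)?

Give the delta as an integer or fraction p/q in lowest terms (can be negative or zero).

Old median = 9
After inserting x = -14: new sorted = [-14, -10, -9, -3, 9, 17, 26, 34]
New median = 3
Delta = 3 - 9 = -6

Answer: -6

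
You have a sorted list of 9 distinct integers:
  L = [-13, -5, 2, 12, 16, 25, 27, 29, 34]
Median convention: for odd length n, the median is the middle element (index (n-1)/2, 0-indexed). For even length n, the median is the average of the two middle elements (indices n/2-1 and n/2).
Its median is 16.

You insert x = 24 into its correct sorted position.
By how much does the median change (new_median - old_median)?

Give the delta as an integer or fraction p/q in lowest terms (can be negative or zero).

Old median = 16
After inserting x = 24: new sorted = [-13, -5, 2, 12, 16, 24, 25, 27, 29, 34]
New median = 20
Delta = 20 - 16 = 4

Answer: 4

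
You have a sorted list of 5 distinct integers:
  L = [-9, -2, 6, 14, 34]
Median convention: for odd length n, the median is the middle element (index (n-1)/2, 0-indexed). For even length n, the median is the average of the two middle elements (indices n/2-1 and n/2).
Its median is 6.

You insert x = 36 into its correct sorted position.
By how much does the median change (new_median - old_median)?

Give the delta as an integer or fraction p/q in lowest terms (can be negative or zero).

Answer: 4

Derivation:
Old median = 6
After inserting x = 36: new sorted = [-9, -2, 6, 14, 34, 36]
New median = 10
Delta = 10 - 6 = 4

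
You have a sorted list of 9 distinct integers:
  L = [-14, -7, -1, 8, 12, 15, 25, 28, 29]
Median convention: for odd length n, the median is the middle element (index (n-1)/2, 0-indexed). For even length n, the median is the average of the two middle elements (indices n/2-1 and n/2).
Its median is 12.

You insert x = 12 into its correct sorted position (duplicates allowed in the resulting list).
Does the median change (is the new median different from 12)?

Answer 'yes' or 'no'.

Old median = 12
Insert x = 12
New median = 12
Changed? no

Answer: no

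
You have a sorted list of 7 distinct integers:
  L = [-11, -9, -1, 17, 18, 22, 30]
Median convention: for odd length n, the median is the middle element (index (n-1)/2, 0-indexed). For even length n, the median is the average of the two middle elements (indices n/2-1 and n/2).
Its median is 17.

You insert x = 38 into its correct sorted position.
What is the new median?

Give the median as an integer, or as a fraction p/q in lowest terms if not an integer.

Old list (sorted, length 7): [-11, -9, -1, 17, 18, 22, 30]
Old median = 17
Insert x = 38
Old length odd (7). Middle was index 3 = 17.
New length even (8). New median = avg of two middle elements.
x = 38: 7 elements are < x, 0 elements are > x.
New sorted list: [-11, -9, -1, 17, 18, 22, 30, 38]
New median = 35/2

Answer: 35/2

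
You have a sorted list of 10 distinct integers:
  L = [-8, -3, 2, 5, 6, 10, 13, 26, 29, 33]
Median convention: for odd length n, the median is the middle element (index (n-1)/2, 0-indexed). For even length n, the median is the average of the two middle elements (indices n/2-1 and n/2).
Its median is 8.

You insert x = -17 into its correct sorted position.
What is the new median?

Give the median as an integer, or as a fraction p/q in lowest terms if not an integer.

Answer: 6

Derivation:
Old list (sorted, length 10): [-8, -3, 2, 5, 6, 10, 13, 26, 29, 33]
Old median = 8
Insert x = -17
Old length even (10). Middle pair: indices 4,5 = 6,10.
New length odd (11). New median = single middle element.
x = -17: 0 elements are < x, 10 elements are > x.
New sorted list: [-17, -8, -3, 2, 5, 6, 10, 13, 26, 29, 33]
New median = 6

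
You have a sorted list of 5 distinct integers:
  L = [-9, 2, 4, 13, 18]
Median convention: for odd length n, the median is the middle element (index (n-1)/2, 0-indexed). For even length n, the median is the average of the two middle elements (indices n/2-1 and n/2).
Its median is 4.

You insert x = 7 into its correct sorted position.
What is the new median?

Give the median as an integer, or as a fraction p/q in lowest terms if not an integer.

Old list (sorted, length 5): [-9, 2, 4, 13, 18]
Old median = 4
Insert x = 7
Old length odd (5). Middle was index 2 = 4.
New length even (6). New median = avg of two middle elements.
x = 7: 3 elements are < x, 2 elements are > x.
New sorted list: [-9, 2, 4, 7, 13, 18]
New median = 11/2

Answer: 11/2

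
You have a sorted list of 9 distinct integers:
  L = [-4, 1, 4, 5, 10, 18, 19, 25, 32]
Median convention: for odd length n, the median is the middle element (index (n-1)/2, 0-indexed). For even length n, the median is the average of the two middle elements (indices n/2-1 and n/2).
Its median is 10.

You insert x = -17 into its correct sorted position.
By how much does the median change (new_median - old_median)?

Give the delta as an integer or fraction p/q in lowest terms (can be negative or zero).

Answer: -5/2

Derivation:
Old median = 10
After inserting x = -17: new sorted = [-17, -4, 1, 4, 5, 10, 18, 19, 25, 32]
New median = 15/2
Delta = 15/2 - 10 = -5/2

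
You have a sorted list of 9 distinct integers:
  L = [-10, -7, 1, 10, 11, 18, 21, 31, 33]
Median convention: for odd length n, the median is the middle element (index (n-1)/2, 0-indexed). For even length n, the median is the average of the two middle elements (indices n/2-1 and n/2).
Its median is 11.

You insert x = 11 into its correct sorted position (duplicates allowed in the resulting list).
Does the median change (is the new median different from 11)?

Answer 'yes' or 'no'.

Old median = 11
Insert x = 11
New median = 11
Changed? no

Answer: no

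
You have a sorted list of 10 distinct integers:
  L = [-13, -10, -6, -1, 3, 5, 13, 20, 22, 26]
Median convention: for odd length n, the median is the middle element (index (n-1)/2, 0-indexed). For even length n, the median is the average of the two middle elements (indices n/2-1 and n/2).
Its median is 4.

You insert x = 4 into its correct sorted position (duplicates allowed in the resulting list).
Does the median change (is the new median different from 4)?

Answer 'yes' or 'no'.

Old median = 4
Insert x = 4
New median = 4
Changed? no

Answer: no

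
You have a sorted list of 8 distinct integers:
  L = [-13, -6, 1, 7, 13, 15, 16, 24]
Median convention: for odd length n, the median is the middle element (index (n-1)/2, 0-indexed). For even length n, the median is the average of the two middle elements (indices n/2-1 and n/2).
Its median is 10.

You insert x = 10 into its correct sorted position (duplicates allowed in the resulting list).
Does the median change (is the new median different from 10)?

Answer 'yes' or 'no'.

Old median = 10
Insert x = 10
New median = 10
Changed? no

Answer: no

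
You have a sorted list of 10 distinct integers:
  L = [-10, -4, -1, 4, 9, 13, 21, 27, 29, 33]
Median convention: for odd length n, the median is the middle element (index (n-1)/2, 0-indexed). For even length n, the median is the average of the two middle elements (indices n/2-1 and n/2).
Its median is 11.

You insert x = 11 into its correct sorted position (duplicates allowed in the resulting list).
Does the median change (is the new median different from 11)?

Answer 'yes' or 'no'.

Old median = 11
Insert x = 11
New median = 11
Changed? no

Answer: no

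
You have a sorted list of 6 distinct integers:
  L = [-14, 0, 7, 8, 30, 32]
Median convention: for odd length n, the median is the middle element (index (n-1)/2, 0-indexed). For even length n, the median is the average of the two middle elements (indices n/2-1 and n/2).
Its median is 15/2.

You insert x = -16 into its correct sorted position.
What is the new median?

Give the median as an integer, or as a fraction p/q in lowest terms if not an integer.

Old list (sorted, length 6): [-14, 0, 7, 8, 30, 32]
Old median = 15/2
Insert x = -16
Old length even (6). Middle pair: indices 2,3 = 7,8.
New length odd (7). New median = single middle element.
x = -16: 0 elements are < x, 6 elements are > x.
New sorted list: [-16, -14, 0, 7, 8, 30, 32]
New median = 7

Answer: 7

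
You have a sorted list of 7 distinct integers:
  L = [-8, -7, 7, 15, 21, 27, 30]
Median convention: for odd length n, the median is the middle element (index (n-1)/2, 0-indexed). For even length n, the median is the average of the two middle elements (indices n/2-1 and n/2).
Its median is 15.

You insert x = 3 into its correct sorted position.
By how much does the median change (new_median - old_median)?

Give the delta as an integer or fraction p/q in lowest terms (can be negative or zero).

Old median = 15
After inserting x = 3: new sorted = [-8, -7, 3, 7, 15, 21, 27, 30]
New median = 11
Delta = 11 - 15 = -4

Answer: -4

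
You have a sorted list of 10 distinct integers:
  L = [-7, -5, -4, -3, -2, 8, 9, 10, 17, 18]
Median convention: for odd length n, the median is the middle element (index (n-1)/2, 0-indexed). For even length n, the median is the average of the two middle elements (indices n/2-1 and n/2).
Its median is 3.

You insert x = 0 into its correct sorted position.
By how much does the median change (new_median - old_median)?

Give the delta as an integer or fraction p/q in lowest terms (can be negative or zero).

Old median = 3
After inserting x = 0: new sorted = [-7, -5, -4, -3, -2, 0, 8, 9, 10, 17, 18]
New median = 0
Delta = 0 - 3 = -3

Answer: -3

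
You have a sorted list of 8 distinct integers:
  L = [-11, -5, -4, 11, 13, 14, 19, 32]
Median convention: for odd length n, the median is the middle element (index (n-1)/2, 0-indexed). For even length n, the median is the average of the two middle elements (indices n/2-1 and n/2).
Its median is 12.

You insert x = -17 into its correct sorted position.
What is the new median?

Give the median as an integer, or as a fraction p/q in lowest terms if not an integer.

Answer: 11

Derivation:
Old list (sorted, length 8): [-11, -5, -4, 11, 13, 14, 19, 32]
Old median = 12
Insert x = -17
Old length even (8). Middle pair: indices 3,4 = 11,13.
New length odd (9). New median = single middle element.
x = -17: 0 elements are < x, 8 elements are > x.
New sorted list: [-17, -11, -5, -4, 11, 13, 14, 19, 32]
New median = 11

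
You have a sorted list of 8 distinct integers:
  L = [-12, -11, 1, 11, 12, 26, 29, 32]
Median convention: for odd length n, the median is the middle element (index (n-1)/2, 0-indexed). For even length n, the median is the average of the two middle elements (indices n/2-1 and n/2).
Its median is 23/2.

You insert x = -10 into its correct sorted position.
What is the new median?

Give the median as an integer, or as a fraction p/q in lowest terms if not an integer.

Old list (sorted, length 8): [-12, -11, 1, 11, 12, 26, 29, 32]
Old median = 23/2
Insert x = -10
Old length even (8). Middle pair: indices 3,4 = 11,12.
New length odd (9). New median = single middle element.
x = -10: 2 elements are < x, 6 elements are > x.
New sorted list: [-12, -11, -10, 1, 11, 12, 26, 29, 32]
New median = 11

Answer: 11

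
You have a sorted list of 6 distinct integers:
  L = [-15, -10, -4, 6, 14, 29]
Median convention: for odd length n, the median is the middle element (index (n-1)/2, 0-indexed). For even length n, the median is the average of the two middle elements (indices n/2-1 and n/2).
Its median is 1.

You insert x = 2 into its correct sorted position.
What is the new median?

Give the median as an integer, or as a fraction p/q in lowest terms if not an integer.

Old list (sorted, length 6): [-15, -10, -4, 6, 14, 29]
Old median = 1
Insert x = 2
Old length even (6). Middle pair: indices 2,3 = -4,6.
New length odd (7). New median = single middle element.
x = 2: 3 elements are < x, 3 elements are > x.
New sorted list: [-15, -10, -4, 2, 6, 14, 29]
New median = 2

Answer: 2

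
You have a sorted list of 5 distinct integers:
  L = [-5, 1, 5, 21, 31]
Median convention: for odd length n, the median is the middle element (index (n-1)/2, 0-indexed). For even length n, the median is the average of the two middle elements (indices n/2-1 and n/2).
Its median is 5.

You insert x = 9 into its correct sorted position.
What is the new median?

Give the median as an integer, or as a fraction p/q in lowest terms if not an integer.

Answer: 7

Derivation:
Old list (sorted, length 5): [-5, 1, 5, 21, 31]
Old median = 5
Insert x = 9
Old length odd (5). Middle was index 2 = 5.
New length even (6). New median = avg of two middle elements.
x = 9: 3 elements are < x, 2 elements are > x.
New sorted list: [-5, 1, 5, 9, 21, 31]
New median = 7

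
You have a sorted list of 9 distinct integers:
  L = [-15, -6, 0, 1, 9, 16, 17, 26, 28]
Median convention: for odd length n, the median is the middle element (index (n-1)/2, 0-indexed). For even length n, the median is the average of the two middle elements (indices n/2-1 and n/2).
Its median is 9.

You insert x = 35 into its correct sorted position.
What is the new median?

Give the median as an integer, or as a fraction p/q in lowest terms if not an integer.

Answer: 25/2

Derivation:
Old list (sorted, length 9): [-15, -6, 0, 1, 9, 16, 17, 26, 28]
Old median = 9
Insert x = 35
Old length odd (9). Middle was index 4 = 9.
New length even (10). New median = avg of two middle elements.
x = 35: 9 elements are < x, 0 elements are > x.
New sorted list: [-15, -6, 0, 1, 9, 16, 17, 26, 28, 35]
New median = 25/2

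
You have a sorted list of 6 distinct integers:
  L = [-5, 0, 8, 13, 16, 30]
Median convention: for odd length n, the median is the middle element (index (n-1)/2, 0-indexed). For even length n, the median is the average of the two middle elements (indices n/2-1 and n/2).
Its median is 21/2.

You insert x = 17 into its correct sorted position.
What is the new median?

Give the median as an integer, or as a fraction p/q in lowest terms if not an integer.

Answer: 13

Derivation:
Old list (sorted, length 6): [-5, 0, 8, 13, 16, 30]
Old median = 21/2
Insert x = 17
Old length even (6). Middle pair: indices 2,3 = 8,13.
New length odd (7). New median = single middle element.
x = 17: 5 elements are < x, 1 elements are > x.
New sorted list: [-5, 0, 8, 13, 16, 17, 30]
New median = 13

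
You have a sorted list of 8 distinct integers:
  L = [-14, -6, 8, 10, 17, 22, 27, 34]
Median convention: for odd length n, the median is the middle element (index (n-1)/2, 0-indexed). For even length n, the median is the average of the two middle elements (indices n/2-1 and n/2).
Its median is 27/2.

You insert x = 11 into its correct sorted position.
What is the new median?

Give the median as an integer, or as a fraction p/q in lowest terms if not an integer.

Answer: 11

Derivation:
Old list (sorted, length 8): [-14, -6, 8, 10, 17, 22, 27, 34]
Old median = 27/2
Insert x = 11
Old length even (8). Middle pair: indices 3,4 = 10,17.
New length odd (9). New median = single middle element.
x = 11: 4 elements are < x, 4 elements are > x.
New sorted list: [-14, -6, 8, 10, 11, 17, 22, 27, 34]
New median = 11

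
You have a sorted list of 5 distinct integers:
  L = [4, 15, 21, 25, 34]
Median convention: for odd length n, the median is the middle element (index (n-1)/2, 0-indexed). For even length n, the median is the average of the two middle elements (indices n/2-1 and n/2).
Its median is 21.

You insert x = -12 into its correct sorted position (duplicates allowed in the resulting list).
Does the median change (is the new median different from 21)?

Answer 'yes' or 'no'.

Answer: yes

Derivation:
Old median = 21
Insert x = -12
New median = 18
Changed? yes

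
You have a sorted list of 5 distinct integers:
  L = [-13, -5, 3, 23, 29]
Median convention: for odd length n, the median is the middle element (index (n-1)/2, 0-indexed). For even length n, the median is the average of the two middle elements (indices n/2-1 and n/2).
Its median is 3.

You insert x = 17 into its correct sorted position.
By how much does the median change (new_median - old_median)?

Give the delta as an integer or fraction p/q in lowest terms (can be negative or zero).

Old median = 3
After inserting x = 17: new sorted = [-13, -5, 3, 17, 23, 29]
New median = 10
Delta = 10 - 3 = 7

Answer: 7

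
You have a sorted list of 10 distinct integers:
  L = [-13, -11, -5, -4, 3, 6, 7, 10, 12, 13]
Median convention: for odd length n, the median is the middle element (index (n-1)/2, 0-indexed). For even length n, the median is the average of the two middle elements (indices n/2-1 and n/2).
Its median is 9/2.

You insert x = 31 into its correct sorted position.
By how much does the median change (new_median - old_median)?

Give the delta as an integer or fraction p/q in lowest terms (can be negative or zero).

Answer: 3/2

Derivation:
Old median = 9/2
After inserting x = 31: new sorted = [-13, -11, -5, -4, 3, 6, 7, 10, 12, 13, 31]
New median = 6
Delta = 6 - 9/2 = 3/2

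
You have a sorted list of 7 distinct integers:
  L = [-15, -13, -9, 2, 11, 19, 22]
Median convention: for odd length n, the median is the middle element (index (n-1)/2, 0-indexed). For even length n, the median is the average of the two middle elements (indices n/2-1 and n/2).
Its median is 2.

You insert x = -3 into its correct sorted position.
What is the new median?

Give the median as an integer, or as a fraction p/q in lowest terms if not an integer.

Answer: -1/2

Derivation:
Old list (sorted, length 7): [-15, -13, -9, 2, 11, 19, 22]
Old median = 2
Insert x = -3
Old length odd (7). Middle was index 3 = 2.
New length even (8). New median = avg of two middle elements.
x = -3: 3 elements are < x, 4 elements are > x.
New sorted list: [-15, -13, -9, -3, 2, 11, 19, 22]
New median = -1/2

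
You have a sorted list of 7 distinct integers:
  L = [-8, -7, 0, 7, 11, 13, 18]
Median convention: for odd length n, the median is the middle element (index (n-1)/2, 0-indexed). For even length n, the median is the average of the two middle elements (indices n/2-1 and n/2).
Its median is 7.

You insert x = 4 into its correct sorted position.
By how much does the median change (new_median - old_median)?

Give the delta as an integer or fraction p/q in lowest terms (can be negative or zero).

Old median = 7
After inserting x = 4: new sorted = [-8, -7, 0, 4, 7, 11, 13, 18]
New median = 11/2
Delta = 11/2 - 7 = -3/2

Answer: -3/2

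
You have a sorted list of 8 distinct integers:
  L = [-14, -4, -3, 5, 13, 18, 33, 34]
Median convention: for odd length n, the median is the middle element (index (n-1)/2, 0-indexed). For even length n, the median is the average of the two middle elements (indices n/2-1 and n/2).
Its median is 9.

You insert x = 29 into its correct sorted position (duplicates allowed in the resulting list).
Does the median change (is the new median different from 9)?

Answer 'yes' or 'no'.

Old median = 9
Insert x = 29
New median = 13
Changed? yes

Answer: yes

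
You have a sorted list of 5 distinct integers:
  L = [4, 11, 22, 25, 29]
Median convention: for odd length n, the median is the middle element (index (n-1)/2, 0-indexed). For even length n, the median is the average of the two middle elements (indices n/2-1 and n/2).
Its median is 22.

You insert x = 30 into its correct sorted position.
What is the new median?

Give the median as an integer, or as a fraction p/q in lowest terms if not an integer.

Old list (sorted, length 5): [4, 11, 22, 25, 29]
Old median = 22
Insert x = 30
Old length odd (5). Middle was index 2 = 22.
New length even (6). New median = avg of two middle elements.
x = 30: 5 elements are < x, 0 elements are > x.
New sorted list: [4, 11, 22, 25, 29, 30]
New median = 47/2

Answer: 47/2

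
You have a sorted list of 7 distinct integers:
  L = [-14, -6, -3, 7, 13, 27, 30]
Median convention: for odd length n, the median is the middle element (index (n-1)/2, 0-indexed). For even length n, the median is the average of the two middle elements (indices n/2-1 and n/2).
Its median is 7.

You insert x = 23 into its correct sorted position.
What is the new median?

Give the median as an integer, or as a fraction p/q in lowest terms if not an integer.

Old list (sorted, length 7): [-14, -6, -3, 7, 13, 27, 30]
Old median = 7
Insert x = 23
Old length odd (7). Middle was index 3 = 7.
New length even (8). New median = avg of two middle elements.
x = 23: 5 elements are < x, 2 elements are > x.
New sorted list: [-14, -6, -3, 7, 13, 23, 27, 30]
New median = 10

Answer: 10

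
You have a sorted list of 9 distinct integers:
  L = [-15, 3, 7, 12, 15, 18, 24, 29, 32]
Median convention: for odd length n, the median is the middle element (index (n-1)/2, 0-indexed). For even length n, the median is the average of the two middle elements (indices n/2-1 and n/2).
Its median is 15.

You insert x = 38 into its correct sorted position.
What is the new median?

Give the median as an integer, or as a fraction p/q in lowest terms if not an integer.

Answer: 33/2

Derivation:
Old list (sorted, length 9): [-15, 3, 7, 12, 15, 18, 24, 29, 32]
Old median = 15
Insert x = 38
Old length odd (9). Middle was index 4 = 15.
New length even (10). New median = avg of two middle elements.
x = 38: 9 elements are < x, 0 elements are > x.
New sorted list: [-15, 3, 7, 12, 15, 18, 24, 29, 32, 38]
New median = 33/2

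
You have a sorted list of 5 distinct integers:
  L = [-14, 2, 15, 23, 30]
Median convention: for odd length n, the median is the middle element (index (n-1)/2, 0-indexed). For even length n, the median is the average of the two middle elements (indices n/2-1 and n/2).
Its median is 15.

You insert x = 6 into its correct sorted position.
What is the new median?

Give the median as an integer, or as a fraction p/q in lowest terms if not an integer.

Old list (sorted, length 5): [-14, 2, 15, 23, 30]
Old median = 15
Insert x = 6
Old length odd (5). Middle was index 2 = 15.
New length even (6). New median = avg of two middle elements.
x = 6: 2 elements are < x, 3 elements are > x.
New sorted list: [-14, 2, 6, 15, 23, 30]
New median = 21/2

Answer: 21/2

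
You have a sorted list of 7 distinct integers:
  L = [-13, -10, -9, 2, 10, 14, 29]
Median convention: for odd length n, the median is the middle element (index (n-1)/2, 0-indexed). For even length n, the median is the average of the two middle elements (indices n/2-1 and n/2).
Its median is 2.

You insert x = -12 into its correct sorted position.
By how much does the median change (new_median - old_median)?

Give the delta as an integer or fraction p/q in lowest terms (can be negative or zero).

Answer: -11/2

Derivation:
Old median = 2
After inserting x = -12: new sorted = [-13, -12, -10, -9, 2, 10, 14, 29]
New median = -7/2
Delta = -7/2 - 2 = -11/2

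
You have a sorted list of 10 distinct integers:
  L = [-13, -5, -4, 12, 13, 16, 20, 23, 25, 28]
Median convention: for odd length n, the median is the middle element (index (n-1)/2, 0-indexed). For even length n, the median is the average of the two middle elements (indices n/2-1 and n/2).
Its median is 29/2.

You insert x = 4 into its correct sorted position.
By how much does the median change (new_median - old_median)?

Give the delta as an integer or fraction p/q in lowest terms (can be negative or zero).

Answer: -3/2

Derivation:
Old median = 29/2
After inserting x = 4: new sorted = [-13, -5, -4, 4, 12, 13, 16, 20, 23, 25, 28]
New median = 13
Delta = 13 - 29/2 = -3/2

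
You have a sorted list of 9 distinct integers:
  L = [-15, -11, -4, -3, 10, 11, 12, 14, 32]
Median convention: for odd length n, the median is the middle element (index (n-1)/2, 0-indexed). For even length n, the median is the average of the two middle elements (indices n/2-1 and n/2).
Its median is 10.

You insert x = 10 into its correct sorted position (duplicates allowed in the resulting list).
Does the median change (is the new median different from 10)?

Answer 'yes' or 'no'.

Old median = 10
Insert x = 10
New median = 10
Changed? no

Answer: no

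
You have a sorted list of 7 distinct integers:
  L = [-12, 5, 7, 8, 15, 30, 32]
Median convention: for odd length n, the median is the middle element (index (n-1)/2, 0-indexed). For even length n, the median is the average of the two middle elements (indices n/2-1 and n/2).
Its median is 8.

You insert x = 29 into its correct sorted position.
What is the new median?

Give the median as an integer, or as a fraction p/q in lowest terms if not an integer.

Old list (sorted, length 7): [-12, 5, 7, 8, 15, 30, 32]
Old median = 8
Insert x = 29
Old length odd (7). Middle was index 3 = 8.
New length even (8). New median = avg of two middle elements.
x = 29: 5 elements are < x, 2 elements are > x.
New sorted list: [-12, 5, 7, 8, 15, 29, 30, 32]
New median = 23/2

Answer: 23/2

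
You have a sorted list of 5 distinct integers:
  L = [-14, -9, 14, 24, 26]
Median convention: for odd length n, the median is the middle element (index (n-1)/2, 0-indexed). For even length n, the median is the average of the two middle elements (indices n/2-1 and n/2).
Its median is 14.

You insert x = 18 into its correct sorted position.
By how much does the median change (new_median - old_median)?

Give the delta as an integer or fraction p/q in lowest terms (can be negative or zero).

Old median = 14
After inserting x = 18: new sorted = [-14, -9, 14, 18, 24, 26]
New median = 16
Delta = 16 - 14 = 2

Answer: 2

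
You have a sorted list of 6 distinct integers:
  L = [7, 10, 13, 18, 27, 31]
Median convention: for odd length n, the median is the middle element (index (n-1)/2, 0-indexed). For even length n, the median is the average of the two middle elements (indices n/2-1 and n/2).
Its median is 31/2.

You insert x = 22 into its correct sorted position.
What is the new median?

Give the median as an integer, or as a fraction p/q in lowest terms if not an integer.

Old list (sorted, length 6): [7, 10, 13, 18, 27, 31]
Old median = 31/2
Insert x = 22
Old length even (6). Middle pair: indices 2,3 = 13,18.
New length odd (7). New median = single middle element.
x = 22: 4 elements are < x, 2 elements are > x.
New sorted list: [7, 10, 13, 18, 22, 27, 31]
New median = 18

Answer: 18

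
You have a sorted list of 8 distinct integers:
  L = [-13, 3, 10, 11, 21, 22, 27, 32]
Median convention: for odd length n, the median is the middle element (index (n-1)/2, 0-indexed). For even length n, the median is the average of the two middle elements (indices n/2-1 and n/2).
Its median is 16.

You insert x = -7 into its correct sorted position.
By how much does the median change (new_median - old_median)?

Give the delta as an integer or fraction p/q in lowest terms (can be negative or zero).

Answer: -5

Derivation:
Old median = 16
After inserting x = -7: new sorted = [-13, -7, 3, 10, 11, 21, 22, 27, 32]
New median = 11
Delta = 11 - 16 = -5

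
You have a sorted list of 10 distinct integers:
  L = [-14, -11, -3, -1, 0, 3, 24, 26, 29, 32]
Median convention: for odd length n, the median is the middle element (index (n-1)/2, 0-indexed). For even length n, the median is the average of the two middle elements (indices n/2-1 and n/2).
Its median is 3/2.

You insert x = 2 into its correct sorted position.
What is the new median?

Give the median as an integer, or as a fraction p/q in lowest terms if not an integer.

Old list (sorted, length 10): [-14, -11, -3, -1, 0, 3, 24, 26, 29, 32]
Old median = 3/2
Insert x = 2
Old length even (10). Middle pair: indices 4,5 = 0,3.
New length odd (11). New median = single middle element.
x = 2: 5 elements are < x, 5 elements are > x.
New sorted list: [-14, -11, -3, -1, 0, 2, 3, 24, 26, 29, 32]
New median = 2

Answer: 2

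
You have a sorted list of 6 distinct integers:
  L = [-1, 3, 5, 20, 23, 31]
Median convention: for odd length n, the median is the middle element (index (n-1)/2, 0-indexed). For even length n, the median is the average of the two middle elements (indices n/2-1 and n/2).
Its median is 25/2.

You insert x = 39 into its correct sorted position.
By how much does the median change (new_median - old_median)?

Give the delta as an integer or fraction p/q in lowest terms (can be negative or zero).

Answer: 15/2

Derivation:
Old median = 25/2
After inserting x = 39: new sorted = [-1, 3, 5, 20, 23, 31, 39]
New median = 20
Delta = 20 - 25/2 = 15/2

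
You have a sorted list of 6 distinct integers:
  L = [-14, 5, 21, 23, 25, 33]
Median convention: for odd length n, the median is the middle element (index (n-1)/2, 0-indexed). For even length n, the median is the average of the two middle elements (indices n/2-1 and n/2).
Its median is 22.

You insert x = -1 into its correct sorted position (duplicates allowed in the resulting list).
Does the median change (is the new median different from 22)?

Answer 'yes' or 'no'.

Answer: yes

Derivation:
Old median = 22
Insert x = -1
New median = 21
Changed? yes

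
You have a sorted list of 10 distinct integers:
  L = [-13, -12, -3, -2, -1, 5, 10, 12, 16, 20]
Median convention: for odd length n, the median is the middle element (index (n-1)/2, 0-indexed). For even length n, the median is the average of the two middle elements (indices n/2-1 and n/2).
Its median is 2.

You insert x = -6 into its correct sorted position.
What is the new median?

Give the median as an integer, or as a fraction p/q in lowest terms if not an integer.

Answer: -1

Derivation:
Old list (sorted, length 10): [-13, -12, -3, -2, -1, 5, 10, 12, 16, 20]
Old median = 2
Insert x = -6
Old length even (10). Middle pair: indices 4,5 = -1,5.
New length odd (11). New median = single middle element.
x = -6: 2 elements are < x, 8 elements are > x.
New sorted list: [-13, -12, -6, -3, -2, -1, 5, 10, 12, 16, 20]
New median = -1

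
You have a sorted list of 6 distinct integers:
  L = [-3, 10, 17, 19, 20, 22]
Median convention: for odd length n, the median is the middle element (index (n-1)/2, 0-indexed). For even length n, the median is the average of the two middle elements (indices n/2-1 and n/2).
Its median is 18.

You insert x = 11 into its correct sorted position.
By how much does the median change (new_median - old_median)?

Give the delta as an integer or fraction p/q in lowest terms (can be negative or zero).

Answer: -1

Derivation:
Old median = 18
After inserting x = 11: new sorted = [-3, 10, 11, 17, 19, 20, 22]
New median = 17
Delta = 17 - 18 = -1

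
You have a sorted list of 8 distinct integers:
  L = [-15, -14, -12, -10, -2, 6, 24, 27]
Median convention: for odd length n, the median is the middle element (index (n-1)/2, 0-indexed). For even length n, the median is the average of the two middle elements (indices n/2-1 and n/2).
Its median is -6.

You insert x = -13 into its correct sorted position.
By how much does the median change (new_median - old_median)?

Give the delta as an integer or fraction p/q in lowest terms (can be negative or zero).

Old median = -6
After inserting x = -13: new sorted = [-15, -14, -13, -12, -10, -2, 6, 24, 27]
New median = -10
Delta = -10 - -6 = -4

Answer: -4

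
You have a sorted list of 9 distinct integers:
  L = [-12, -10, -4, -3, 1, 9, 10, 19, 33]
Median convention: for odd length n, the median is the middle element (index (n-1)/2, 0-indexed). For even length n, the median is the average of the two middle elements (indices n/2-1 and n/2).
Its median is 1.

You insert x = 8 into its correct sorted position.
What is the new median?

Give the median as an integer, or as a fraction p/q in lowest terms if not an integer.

Answer: 9/2

Derivation:
Old list (sorted, length 9): [-12, -10, -4, -3, 1, 9, 10, 19, 33]
Old median = 1
Insert x = 8
Old length odd (9). Middle was index 4 = 1.
New length even (10). New median = avg of two middle elements.
x = 8: 5 elements are < x, 4 elements are > x.
New sorted list: [-12, -10, -4, -3, 1, 8, 9, 10, 19, 33]
New median = 9/2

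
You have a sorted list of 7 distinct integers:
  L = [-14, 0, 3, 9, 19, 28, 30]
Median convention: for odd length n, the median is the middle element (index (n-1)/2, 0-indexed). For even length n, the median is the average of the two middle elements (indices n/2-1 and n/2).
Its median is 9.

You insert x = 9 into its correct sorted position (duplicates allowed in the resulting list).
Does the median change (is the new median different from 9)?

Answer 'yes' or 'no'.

Old median = 9
Insert x = 9
New median = 9
Changed? no

Answer: no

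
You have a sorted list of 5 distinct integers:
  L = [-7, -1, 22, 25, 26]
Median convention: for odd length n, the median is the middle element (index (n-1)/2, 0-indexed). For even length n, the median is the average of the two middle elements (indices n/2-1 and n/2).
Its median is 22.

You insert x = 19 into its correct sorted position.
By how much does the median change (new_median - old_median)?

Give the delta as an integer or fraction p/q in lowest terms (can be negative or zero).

Old median = 22
After inserting x = 19: new sorted = [-7, -1, 19, 22, 25, 26]
New median = 41/2
Delta = 41/2 - 22 = -3/2

Answer: -3/2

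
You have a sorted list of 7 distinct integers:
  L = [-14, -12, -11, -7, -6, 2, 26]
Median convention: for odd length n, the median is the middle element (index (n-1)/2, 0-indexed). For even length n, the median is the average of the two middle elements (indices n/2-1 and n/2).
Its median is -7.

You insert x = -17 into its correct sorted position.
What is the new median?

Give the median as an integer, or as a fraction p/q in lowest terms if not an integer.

Old list (sorted, length 7): [-14, -12, -11, -7, -6, 2, 26]
Old median = -7
Insert x = -17
Old length odd (7). Middle was index 3 = -7.
New length even (8). New median = avg of two middle elements.
x = -17: 0 elements are < x, 7 elements are > x.
New sorted list: [-17, -14, -12, -11, -7, -6, 2, 26]
New median = -9

Answer: -9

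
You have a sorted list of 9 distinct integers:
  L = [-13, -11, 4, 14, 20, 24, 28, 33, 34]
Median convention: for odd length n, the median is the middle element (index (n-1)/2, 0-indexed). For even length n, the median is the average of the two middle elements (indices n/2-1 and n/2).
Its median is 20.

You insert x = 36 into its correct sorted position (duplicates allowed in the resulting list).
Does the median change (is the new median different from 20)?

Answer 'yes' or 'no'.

Answer: yes

Derivation:
Old median = 20
Insert x = 36
New median = 22
Changed? yes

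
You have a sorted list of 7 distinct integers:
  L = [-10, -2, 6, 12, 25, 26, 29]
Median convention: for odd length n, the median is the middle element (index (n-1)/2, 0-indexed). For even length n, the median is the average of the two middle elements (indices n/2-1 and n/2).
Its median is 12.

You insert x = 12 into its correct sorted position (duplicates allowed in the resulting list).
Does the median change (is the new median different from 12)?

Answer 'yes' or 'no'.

Answer: no

Derivation:
Old median = 12
Insert x = 12
New median = 12
Changed? no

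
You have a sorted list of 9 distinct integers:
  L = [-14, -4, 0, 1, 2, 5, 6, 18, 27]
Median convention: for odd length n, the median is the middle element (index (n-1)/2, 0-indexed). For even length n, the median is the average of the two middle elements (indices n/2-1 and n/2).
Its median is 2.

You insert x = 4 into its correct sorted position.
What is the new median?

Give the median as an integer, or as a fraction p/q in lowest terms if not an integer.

Answer: 3

Derivation:
Old list (sorted, length 9): [-14, -4, 0, 1, 2, 5, 6, 18, 27]
Old median = 2
Insert x = 4
Old length odd (9). Middle was index 4 = 2.
New length even (10). New median = avg of two middle elements.
x = 4: 5 elements are < x, 4 elements are > x.
New sorted list: [-14, -4, 0, 1, 2, 4, 5, 6, 18, 27]
New median = 3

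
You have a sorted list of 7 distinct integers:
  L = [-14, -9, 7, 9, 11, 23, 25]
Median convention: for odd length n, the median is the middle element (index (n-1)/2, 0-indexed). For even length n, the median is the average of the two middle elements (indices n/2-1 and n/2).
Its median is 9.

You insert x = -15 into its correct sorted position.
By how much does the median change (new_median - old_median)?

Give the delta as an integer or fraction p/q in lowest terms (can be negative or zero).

Answer: -1

Derivation:
Old median = 9
After inserting x = -15: new sorted = [-15, -14, -9, 7, 9, 11, 23, 25]
New median = 8
Delta = 8 - 9 = -1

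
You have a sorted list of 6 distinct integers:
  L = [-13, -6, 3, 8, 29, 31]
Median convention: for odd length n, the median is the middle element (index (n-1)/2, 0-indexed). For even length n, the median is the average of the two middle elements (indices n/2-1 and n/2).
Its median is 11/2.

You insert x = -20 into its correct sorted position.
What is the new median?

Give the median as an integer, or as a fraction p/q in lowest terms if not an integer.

Answer: 3

Derivation:
Old list (sorted, length 6): [-13, -6, 3, 8, 29, 31]
Old median = 11/2
Insert x = -20
Old length even (6). Middle pair: indices 2,3 = 3,8.
New length odd (7). New median = single middle element.
x = -20: 0 elements are < x, 6 elements are > x.
New sorted list: [-20, -13, -6, 3, 8, 29, 31]
New median = 3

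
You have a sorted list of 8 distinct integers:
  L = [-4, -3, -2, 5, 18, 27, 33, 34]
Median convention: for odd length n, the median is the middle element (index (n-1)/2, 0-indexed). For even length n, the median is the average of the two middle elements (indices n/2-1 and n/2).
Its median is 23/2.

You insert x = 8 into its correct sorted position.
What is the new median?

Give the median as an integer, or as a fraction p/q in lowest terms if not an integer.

Answer: 8

Derivation:
Old list (sorted, length 8): [-4, -3, -2, 5, 18, 27, 33, 34]
Old median = 23/2
Insert x = 8
Old length even (8). Middle pair: indices 3,4 = 5,18.
New length odd (9). New median = single middle element.
x = 8: 4 elements are < x, 4 elements are > x.
New sorted list: [-4, -3, -2, 5, 8, 18, 27, 33, 34]
New median = 8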